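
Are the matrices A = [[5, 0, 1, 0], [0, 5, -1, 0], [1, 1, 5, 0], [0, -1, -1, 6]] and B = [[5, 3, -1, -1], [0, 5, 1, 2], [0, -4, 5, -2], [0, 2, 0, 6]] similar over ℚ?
Yes.

Two matrices over a field are similar if and only if they have the same invariant factors.

Both A and B have characteristic polynomial (x - 6)(x - 5)^3 and minimal polynomial (x - 6)(x - 5)^3. Computing further, both have invariant factors (x - 6)(x - 5)^3. Hence A and B are similar.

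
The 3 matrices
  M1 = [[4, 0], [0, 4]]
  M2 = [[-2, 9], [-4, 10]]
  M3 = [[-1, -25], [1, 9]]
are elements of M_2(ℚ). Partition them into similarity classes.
2 classes: {M1}, {M2, M3}

Characteristic polynomials: χ_{M1} = (x - 4)^2, χ_{M2} = (x - 4)^2, χ_{M3} = (x - 4)^2.

{M1}: invariant factors x - 4, x - 4.

{M2, M3}: invariant factors (x - 4)^2.

Matrices are similar if and only if their invariant-factor lists agree; the partition into similarity classes is {M1}, {M2, M3}.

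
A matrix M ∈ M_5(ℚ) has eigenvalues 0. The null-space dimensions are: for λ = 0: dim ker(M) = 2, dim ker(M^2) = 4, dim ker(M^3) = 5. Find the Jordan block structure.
Jordan blocks: (0, 3), (0, 2)

λ = 0: successive nullity increments [2, 2, 1] count blocks of size ≥ k; block sizes are [3, 2].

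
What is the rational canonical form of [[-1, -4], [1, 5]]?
R = [[0, 1], [1, 4]]

The invariant factors of A (the non-unit diagonal entries of the Smith normal form of xI - A over ℚ[x]) are x^2 - 4x - 1, each dividing the next. The characteristic polynomial is their product, x^2 - 4x - 1.

The rational canonical form is the block-diagonal matrix of companion matrices C(f_i):
R = [[0, 1], [1, 4]].

Note the characteristic polynomial does not split into linear factors over ℚ, so A has no Jordan form over ℚ; the rational canonical form exists over any field.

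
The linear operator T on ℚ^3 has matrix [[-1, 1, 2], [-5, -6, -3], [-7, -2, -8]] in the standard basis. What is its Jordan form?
The characteristic polynomial is det(xI - A) = (x + 5)^3, so the eigenvalues are -5 (algebraic multiplicity 3).

For λ = -5: rank(A + 5I) = 2, rank((A + 5I)^2) = 1, rank((A + 5I)^3) = 0. The eigenspace has dimension 3 - 2 = 1, so there is 1 Jordan block; the rank sequence gives block sizes [3].

Assembling the blocks gives the Jordan form J above.

J = [[-5, 1, 0], [0, -5, 1], [0, 0, -5]]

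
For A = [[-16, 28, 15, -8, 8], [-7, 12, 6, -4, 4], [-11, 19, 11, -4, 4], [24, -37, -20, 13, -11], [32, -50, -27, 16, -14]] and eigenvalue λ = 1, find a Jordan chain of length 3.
v_1 = [[0, -1, 2, 0, 0]]^T, v_2 = [[2, 1, 1, -3, -4]]^T, v_3 = [[1, -1, 3, -1, -1]]^T

We seek v_1 ∈ ker((A - I)^3) \ ker((A - I)^2), then set v_{i+1} = (A - I) v_i.

One such chain is v_1 = [[0, -1, 2, 0, 0]]^T, v_2 = [[2, 1, 1, -3, -4]]^T, v_3 = [[1, -1, 3, -1, -1]]^T. Check: (A - I) v_3 = [[0, 0, 0, 0, 0]]^T = 0.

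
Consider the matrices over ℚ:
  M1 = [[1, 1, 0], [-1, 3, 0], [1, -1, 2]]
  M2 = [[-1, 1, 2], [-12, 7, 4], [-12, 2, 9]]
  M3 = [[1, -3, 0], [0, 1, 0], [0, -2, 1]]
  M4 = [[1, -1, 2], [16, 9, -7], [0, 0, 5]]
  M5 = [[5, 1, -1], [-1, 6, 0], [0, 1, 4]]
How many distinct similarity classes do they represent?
4 classes: {M1}, {M2}, {M3}, {M4, M5}

Characteristic polynomials: χ_{M1} = (x - 2)^3, χ_{M2} = (x - 5)^3, χ_{M3} = (x - 1)^3, χ_{M4} = (x - 5)^3, χ_{M5} = (x - 5)^3.

{M1}: invariant factors x - 2, (x - 2)^2.

{M2}: invariant factors x - 5, (x - 5)^2.

{M3}: invariant factors x - 1, (x - 1)^2.

{M4, M5}: invariant factors (x - 5)^3.

Matrices are similar if and only if their invariant-factor lists agree; the partition into similarity classes is {M1}, {M2}, {M3}, {M4, M5}.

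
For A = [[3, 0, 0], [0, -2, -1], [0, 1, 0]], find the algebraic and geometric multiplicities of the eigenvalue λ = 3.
algebraic multiplicity 1, geometric multiplicity 1

The characteristic polynomial is (x - 3)(x + 1)^2, so the factor x - 3 appears with exponent 1: the algebraic multiplicity is 1.

rank(A - 3I) = 2, so the eigenspace has dimension 3 - 2 = 1: the geometric multiplicity is 1.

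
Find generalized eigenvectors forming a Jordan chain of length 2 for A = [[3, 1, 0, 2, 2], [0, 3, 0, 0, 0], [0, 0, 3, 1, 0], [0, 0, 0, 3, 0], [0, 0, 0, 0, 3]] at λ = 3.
v_1 = [[-1, 1, 0, 0, 0]]^T, v_2 = [[1, 0, 0, 0, 0]]^T

We seek v_1 ∈ ker((A - 3I)^2) \ ker(A - 3I), then set v_{i+1} = (A - 3I) v_i.

One such chain is v_1 = [[-1, 1, 0, 0, 0]]^T, v_2 = [[1, 0, 0, 0, 0]]^T. Check: (A - 3I) v_2 = [[0, 0, 0, 0, 0]]^T = 0.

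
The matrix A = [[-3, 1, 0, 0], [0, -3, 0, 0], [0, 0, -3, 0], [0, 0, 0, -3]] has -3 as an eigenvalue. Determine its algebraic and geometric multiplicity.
The characteristic polynomial is (x + 3)^4, so the factor x + 3 appears with exponent 4: the algebraic multiplicity is 4.

rank(A + 3I) = 1, so the eigenspace has dimension 4 - 1 = 3: the geometric multiplicity is 3.

Since 3 < 4, A is not diagonalizable.

algebraic multiplicity 4, geometric multiplicity 3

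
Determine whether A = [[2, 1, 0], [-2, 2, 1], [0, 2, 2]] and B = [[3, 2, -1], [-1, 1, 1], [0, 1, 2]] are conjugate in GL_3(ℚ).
Yes.

Two matrices over a field are similar if and only if they have the same invariant factors.

Both A and B have characteristic polynomial (x - 2)^3 and minimal polynomial (x - 2)^3. Computing further, both have invariant factors (x - 2)^3. Hence A and B are similar.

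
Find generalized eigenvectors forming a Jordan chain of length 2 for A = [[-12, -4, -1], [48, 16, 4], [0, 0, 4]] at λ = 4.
v_1 = [[0, 0, 1]]^T, v_2 = [[-1, 4, 0]]^T

We seek v_1 ∈ ker((A - 4I)^2) \ ker(A - 4I), then set v_{i+1} = (A - 4I) v_i.

One such chain is v_1 = [[0, 0, 1]]^T, v_2 = [[-1, 4, 0]]^T. Check: (A - 4I) v_2 = [[0, 0, 0]]^T = 0.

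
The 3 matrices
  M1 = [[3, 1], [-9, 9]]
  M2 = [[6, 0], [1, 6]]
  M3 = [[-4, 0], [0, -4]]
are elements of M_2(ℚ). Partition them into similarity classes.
2 classes: {M1, M2}, {M3}

Characteristic polynomials: χ_{M1} = (x - 6)^2, χ_{M2} = (x - 6)^2, χ_{M3} = (x + 4)^2.

{M1, M2}: invariant factors (x - 6)^2.

{M3}: invariant factors x + 4, x + 4.

Matrices are similar if and only if their invariant-factor lists agree; the partition into similarity classes is {M1, M2}, {M3}.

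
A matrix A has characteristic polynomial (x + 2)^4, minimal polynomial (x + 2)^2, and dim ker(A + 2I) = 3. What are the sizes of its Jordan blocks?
Jordan blocks: (-2, 2), (-2, 1), (-2, 1)

λ = -2: algebraic multiplicity 4 (exponent in χ_A), largest block size 2 (exponent in m_A), 3 blocks (geometric multiplicity). These force block sizes [2, 1, 1].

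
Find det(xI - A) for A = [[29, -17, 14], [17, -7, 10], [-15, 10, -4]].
χ_A(x) = (x - 6)^3

xI - A = [[x - 29, 17, -14], [-17, x + 7, -10], [15, -10, x + 4]].

Expanding det(xI - A) along the first row:
det(xI - A) = + (x - 29)·det([[x + 7, -10], [-10, x + 4]]) - (17)·det([[-17, -10], [15, x + 4]]) + (-14)·det([[-17, x + 7], [15, -10]]).

Evaluating gives χ_A(x) = x^3 - 18x^2 + 108x - 216 = (x - 6)^3.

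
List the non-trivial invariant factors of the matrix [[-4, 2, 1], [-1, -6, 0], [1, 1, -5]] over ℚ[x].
The Jordan structure of A has elementary divisors (x + 5)^3. Arranging the block sizes at each eigenvalue in decreasing order and taking row products gives the invariant factors.

Invariant factors (smallest first, each dividing the next): (x + 5)^3.

Check: the last factor (x + 5)^3 is the minimal polynomial, and the product (x + 5)^3 is the characteristic polynomial.

(x + 5)^3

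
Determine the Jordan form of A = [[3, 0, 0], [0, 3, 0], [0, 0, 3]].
J = [[3, 0, 0], [0, 3, 0], [0, 0, 3]]

The characteristic polynomial is det(xI - A) = (x - 3)^3, so the eigenvalues are 3 (algebraic multiplicity 3).

For λ = 3: rank(A - 3I) = 0. The eigenspace has dimension 3 - 0 = 3, so there are 3 Jordan blocks; the rank sequence gives block sizes [1, 1, 1].

Assembling the blocks gives the Jordan form J above.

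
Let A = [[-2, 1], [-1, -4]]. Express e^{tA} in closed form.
A has Jordan form J = [[-3, 1], [0, -3]] with A = PJP^{-1}, so e^{tA} = P e^{tJ} P^{-1}.

For a Jordan block J_k(λ), e^{tJ_k(λ)} = e^{λt} · (I + tN + t^2 N^2/2! + ... + t^{k-1} N^{k-1}/(k-1)!) where N is the nilpotent superdiagonal part.

Assembling the blocks and conjugating back gives the entries of e^{tA} as shown above.

e^{tA} = [[(t + 1)*e^{-3*t}, t*e^{-3*t}], [-t*e^{-3*t}, (1 - t)*e^{-3*t}]]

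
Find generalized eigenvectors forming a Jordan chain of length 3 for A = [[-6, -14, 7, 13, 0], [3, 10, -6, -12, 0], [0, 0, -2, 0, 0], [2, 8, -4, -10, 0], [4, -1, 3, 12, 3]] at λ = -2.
We seek v_1 ∈ ker((A + 2I)^3) \ ker((A + 2I)^2), then set v_{i+1} = (A + 2I) v_i.

One such chain is v_1 = [[-3, 3, 1, 2, -2]]^T, v_2 = [[3, -3, 0, -2, 2]]^T, v_3 = [[4, -3, 0, -2, 1]]^T. Check: (A + 2I) v_3 = [[0, 0, 0, 0, 0]]^T = 0.

v_1 = [[-3, 3, 1, 2, -2]]^T, v_2 = [[3, -3, 0, -2, 2]]^T, v_3 = [[4, -3, 0, -2, 1]]^T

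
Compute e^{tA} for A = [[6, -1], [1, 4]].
A has Jordan form J = [[5, 1], [0, 5]] with A = PJP^{-1}, so e^{tA} = P e^{tJ} P^{-1}.

For a Jordan block J_k(λ), e^{tJ_k(λ)} = e^{λt} · (I + tN + t^2 N^2/2! + ... + t^{k-1} N^{k-1}/(k-1)!) where N is the nilpotent superdiagonal part.

Assembling the blocks and conjugating back gives the entries of e^{tA} as shown above.

e^{tA} = [[(t + 1)*e^{5*t}, -t*e^{5*t}], [t*e^{5*t}, (1 - t)*e^{5*t}]]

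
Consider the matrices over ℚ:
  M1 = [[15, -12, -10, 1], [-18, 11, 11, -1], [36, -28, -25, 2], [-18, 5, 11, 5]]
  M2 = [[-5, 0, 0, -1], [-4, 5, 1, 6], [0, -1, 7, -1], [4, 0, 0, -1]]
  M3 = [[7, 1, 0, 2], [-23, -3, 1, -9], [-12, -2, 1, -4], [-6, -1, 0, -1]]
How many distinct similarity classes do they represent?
Characteristic polynomials: χ_{M1} = (x - 6)^2(x + 3)^2, χ_{M2} = (x - 6)^2(x + 3)^2, χ_{M3} = (x - 1)^4.

{M1, M2}: invariant factors (x - 6)^2(x + 3)^2.

{M3}: invariant factors x - 1, (x - 1)^3.

Matrices are similar if and only if their invariant-factor lists agree; the partition into similarity classes is {M1, M2}, {M3}.

2 classes: {M1, M2}, {M3}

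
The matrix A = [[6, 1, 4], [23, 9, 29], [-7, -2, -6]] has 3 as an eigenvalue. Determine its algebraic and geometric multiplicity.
algebraic multiplicity 3, geometric multiplicity 1

The characteristic polynomial is (x - 3)^3, so the factor x - 3 appears with exponent 3: the algebraic multiplicity is 3.

rank(A - 3I) = 2, so the eigenspace has dimension 3 - 2 = 1: the geometric multiplicity is 1.

Since 1 < 3, A is not diagonalizable.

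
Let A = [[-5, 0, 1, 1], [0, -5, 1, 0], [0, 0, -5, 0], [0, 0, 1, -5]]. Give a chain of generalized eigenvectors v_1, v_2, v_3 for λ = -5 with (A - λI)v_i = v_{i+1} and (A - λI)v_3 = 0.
v_1 = [[-1, 0, 1, 2]]^T, v_2 = [[3, 1, 0, 1]]^T, v_3 = [[1, 0, 0, 0]]^T

We seek v_1 ∈ ker((A + 5I)^3) \ ker((A + 5I)^2), then set v_{i+1} = (A + 5I) v_i.

One such chain is v_1 = [[-1, 0, 1, 2]]^T, v_2 = [[3, 1, 0, 1]]^T, v_3 = [[1, 0, 0, 0]]^T. Check: (A + 5I) v_3 = [[0, 0, 0, 0]]^T = 0.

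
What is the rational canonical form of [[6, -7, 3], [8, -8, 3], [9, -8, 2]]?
R = [[0, 0, -5], [1, 0, -1], [0, 1, 0]]

The invariant factors of A (the non-unit diagonal entries of the Smith normal form of xI - A over ℚ[x]) are x^3 + x + 5, each dividing the next. The characteristic polynomial is their product, x^3 + x + 5.

The rational canonical form is the block-diagonal matrix of companion matrices C(f_i):
R = [[0, 0, -5], [1, 0, -1], [0, 1, 0]].

Note the characteristic polynomial does not split into linear factors over ℚ, so A has no Jordan form over ℚ; the rational canonical form exists over any field.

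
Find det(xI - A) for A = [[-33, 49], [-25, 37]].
xI - A = [[x + 33, -49], [25, x - 37]].

Expanding det(xI - A) along the first row:
det(xI - A) = + (x + 33)·det([[x - 37]]) - (-49)·det([[25]]).

Evaluating gives χ_A(x) = x^2 - 4x + 4 = (x - 2)^2.

χ_A(x) = (x - 2)^2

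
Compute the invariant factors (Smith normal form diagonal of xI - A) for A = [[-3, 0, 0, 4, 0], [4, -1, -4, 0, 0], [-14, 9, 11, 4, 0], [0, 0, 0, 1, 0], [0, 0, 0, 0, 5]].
x - 5, (x - 5)^2(x - 1)(x + 3)

The Jordan structure of A has elementary divisors (x + 3), (x - 1), (x - 5)^2, (x - 5). Arranging the block sizes at each eigenvalue in decreasing order and taking row products gives the invariant factors.

Invariant factors (smallest first, each dividing the next): x - 5, (x - 5)^2(x - 1)(x + 3).

Check: the last factor (x - 5)^2(x - 1)(x + 3) is the minimal polynomial, and the product (x - 5)^3(x - 1)(x + 3) is the characteristic polynomial.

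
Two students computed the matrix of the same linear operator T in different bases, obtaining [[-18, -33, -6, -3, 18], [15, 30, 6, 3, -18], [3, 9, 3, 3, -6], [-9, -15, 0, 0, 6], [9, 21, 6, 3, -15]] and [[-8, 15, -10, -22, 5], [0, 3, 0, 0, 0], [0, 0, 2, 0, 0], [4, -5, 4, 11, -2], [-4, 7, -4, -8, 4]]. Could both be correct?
trace(A) = 0 but trace(B) = 12. The trace is a similarity invariant, so A and B are not similar.

No.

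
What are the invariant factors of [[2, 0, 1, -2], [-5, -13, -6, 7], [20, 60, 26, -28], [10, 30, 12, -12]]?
x - 2, (x - 2)^2(x + 3)

The Jordan structure of A has elementary divisors (x + 3), (x - 2)^2, (x - 2). Arranging the block sizes at each eigenvalue in decreasing order and taking row products gives the invariant factors.

Invariant factors (smallest first, each dividing the next): x - 2, (x - 2)^2(x + 3).

Check: the last factor (x - 2)^2(x + 3) is the minimal polynomial, and the product (x - 2)^3(x + 3) is the characteristic polynomial.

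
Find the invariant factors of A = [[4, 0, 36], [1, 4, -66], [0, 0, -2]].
(x - 4)^2(x + 2)

The Jordan structure of A has elementary divisors (x + 2), (x - 4)^2. Arranging the block sizes at each eigenvalue in decreasing order and taking row products gives the invariant factors.

Invariant factors (smallest first, each dividing the next): (x - 4)^2(x + 2).

Check: the last factor (x - 4)^2(x + 2) is the minimal polynomial, and the product (x - 4)^2(x + 2) is the characteristic polynomial.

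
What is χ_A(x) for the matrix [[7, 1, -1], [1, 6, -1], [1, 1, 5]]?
xI - A = [[x - 7, -1, 1], [-1, x - 6, 1], [-1, -1, x - 5]].

Expanding det(xI - A) along the first row:
det(xI - A) = + (x - 7)·det([[x - 6, 1], [-1, x - 5]]) - (-1)·det([[-1, 1], [-1, x - 5]]) + (1)·det([[-1, x - 6], [-1, -1]]).

Evaluating gives χ_A(x) = x^3 - 18x^2 + 108x - 216 = (x - 6)^3.

χ_A(x) = (x - 6)^3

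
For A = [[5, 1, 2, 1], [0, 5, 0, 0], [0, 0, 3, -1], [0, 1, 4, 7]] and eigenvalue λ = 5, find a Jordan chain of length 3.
v_1 = [[-3, 1, 3, -7]]^T, v_2 = [[0, 0, 1, -1]]^T, v_3 = [[1, 0, -1, 2]]^T

We seek v_1 ∈ ker((A - 5I)^3) \ ker((A - 5I)^2), then set v_{i+1} = (A - 5I) v_i.

One such chain is v_1 = [[-3, 1, 3, -7]]^T, v_2 = [[0, 0, 1, -1]]^T, v_3 = [[1, 0, -1, 2]]^T. Check: (A - 5I) v_3 = [[0, 0, 0, 0]]^T = 0.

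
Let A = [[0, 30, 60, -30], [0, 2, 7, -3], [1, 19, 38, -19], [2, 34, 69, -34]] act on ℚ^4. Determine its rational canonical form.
The invariant factors of A (the non-unit diagonal entries of the Smith normal form of xI - A over ℚ[x]) are (x - 6)(x^3 - 4x - 5), each dividing the next. The characteristic polynomial is their product, (x - 6)(x^3 - 4x - 5).

The rational canonical form is the block-diagonal matrix of companion matrices C(f_i):
R = [[0, 0, 0, -30], [1, 0, 0, -19], [0, 1, 0, 4], [0, 0, 1, 6]].

Note the characteristic polynomial does not split into linear factors over ℚ, so A has no Jordan form over ℚ; the rational canonical form exists over any field.

R = [[0, 0, 0, -30], [1, 0, 0, -19], [0, 1, 0, 4], [0, 0, 1, 6]]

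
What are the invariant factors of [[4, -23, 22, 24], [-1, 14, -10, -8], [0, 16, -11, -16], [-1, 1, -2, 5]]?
x - 5, (x - 5)^2(x + 3)

The Jordan structure of A has elementary divisors (x + 3), (x - 5)^2, (x - 5). Arranging the block sizes at each eigenvalue in decreasing order and taking row products gives the invariant factors.

Invariant factors (smallest first, each dividing the next): x - 5, (x - 5)^2(x + 3).

Check: the last factor (x - 5)^2(x + 3) is the minimal polynomial, and the product (x - 5)^3(x + 3) is the characteristic polynomial.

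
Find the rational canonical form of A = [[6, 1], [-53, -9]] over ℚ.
R = [[0, 1], [1, -3]]

The invariant factors of A (the non-unit diagonal entries of the Smith normal form of xI - A over ℚ[x]) are x^2 + 3x - 1, each dividing the next. The characteristic polynomial is their product, x^2 + 3x - 1.

The rational canonical form is the block-diagonal matrix of companion matrices C(f_i):
R = [[0, 1], [1, -3]].

Note the characteristic polynomial does not split into linear factors over ℚ, so A has no Jordan form over ℚ; the rational canonical form exists over any field.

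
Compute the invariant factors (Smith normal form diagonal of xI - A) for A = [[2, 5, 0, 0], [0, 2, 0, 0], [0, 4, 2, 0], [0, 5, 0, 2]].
The Jordan structure of A has elementary divisors (x - 2)^2, (x - 2), (x - 2). Arranging the block sizes at each eigenvalue in decreasing order and taking row products gives the invariant factors.

Invariant factors (smallest first, each dividing the next): x - 2, x - 2, (x - 2)^2.

Check: the last factor (x - 2)^2 is the minimal polynomial, and the product (x - 2)^4 is the characteristic polynomial.

x - 2, x - 2, (x - 2)^2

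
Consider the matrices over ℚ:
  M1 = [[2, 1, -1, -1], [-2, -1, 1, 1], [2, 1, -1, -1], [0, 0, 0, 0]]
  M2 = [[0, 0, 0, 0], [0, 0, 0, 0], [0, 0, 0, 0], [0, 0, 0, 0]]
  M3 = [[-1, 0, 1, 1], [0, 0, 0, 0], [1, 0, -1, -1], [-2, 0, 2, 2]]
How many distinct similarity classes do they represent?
Characteristic polynomials: χ_{M1} = x^4, χ_{M2} = x^4, χ_{M3} = x^4.

{M1, M3}: invariant factors x, x, x^2.

{M2}: invariant factors x, x, x, x.

Matrices are similar if and only if their invariant-factor lists agree; the partition into similarity classes is {M1, M3}, {M2}.

2 classes: {M1, M3}, {M2}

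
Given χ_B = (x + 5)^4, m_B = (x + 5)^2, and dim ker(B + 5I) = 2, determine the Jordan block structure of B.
λ = -5: algebraic multiplicity 4 (exponent in χ_B), largest block size 2 (exponent in m_B), 2 blocks (geometric multiplicity). These force block sizes [2, 2].

Jordan blocks: (-5, 2), (-5, 2)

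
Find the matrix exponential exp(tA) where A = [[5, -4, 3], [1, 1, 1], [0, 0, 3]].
A has Jordan form J = [[3, 1, 0], [0, 3, 1], [0, 0, 3]] with A = PJP^{-1}, so e^{tA} = P e^{tJ} P^{-1}.

For a Jordan block J_k(λ), e^{tJ_k(λ)} = e^{λt} · (I + tN + t^2 N^2/2! + ... + t^{k-1} N^{k-1}/(k-1)!) where N is the nilpotent superdiagonal part.

Assembling the blocks and conjugating back gives the entries of e^{tA} as shown above.

e^{tA} = [[(2*t + 1)*e^{3*t}, -4*t*e^{3*t}, t*(t + 3)*e^{3*t}], [t*e^{3*t}, (1 - 2*t)*e^{3*t}, t*(t + 2)*e^{3*t}/2], [0, 0, e^{3*t}]]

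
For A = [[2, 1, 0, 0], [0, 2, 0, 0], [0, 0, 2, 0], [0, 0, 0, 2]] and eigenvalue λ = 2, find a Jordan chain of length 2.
We seek v_1 ∈ ker((A - 2I)^2) \ ker(A - 2I), then set v_{i+1} = (A - 2I) v_i.

One such chain is v_1 = [[0, 1, -4, -12]]^T, v_2 = [[1, 0, 0, 0]]^T. Check: (A - 2I) v_2 = [[0, 0, 0, 0]]^T = 0.

v_1 = [[0, 1, -4, -12]]^T, v_2 = [[1, 0, 0, 0]]^T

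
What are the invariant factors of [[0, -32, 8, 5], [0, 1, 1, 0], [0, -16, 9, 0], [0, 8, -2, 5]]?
x - 5, x(x - 5)^2

The Jordan structure of A has elementary divisors x, (x - 5)^2, (x - 5). Arranging the block sizes at each eigenvalue in decreasing order and taking row products gives the invariant factors.

Invariant factors (smallest first, each dividing the next): x - 5, x(x - 5)^2.

Check: the last factor x(x - 5)^2 is the minimal polynomial, and the product x(x - 5)^3 is the characteristic polynomial.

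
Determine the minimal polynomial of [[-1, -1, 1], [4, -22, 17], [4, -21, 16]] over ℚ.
m_A(x) = (x + 1)^2(x + 5)

The characteristic polynomial factors as (x + 1)^2(x + 5). The minimal polynomial is ∏(x - λ)^{k_λ} where k_λ is the size of the largest Jordan block at λ.

For λ = -5: rank(A + 5I) = 2, and the largest Jordan block has size 1 (the smallest k with rank((A + 5I)^k) = rank((A + 5I)^(k+1))).
For λ = -1: rank(A + I) = 2, and the largest Jordan block has size 2 (the smallest k with rank((A + I)^k) = rank((A + I)^(k+1))).

So m_A(x) = (x + 1)^2(x + 5).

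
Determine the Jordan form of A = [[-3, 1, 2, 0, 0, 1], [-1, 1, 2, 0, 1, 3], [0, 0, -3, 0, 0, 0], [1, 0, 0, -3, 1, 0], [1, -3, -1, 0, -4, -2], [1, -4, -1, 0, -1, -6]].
The characteristic polynomial is det(xI - A) = (x + 3)^6, so the eigenvalues are -3 (algebraic multiplicity 6).

For λ = -3: rank(A + 3I) = 4, rank((A + 3I)^2) = 2, rank((A + 3I)^3) = 0. The eigenspace has dimension 6 - 4 = 2, so there are 2 Jordan blocks; the rank sequence gives block sizes [3, 3].

Assembling the blocks gives the Jordan form J above.

J = [[-3, 1, 0, 0, 0, 0], [0, -3, 1, 0, 0, 0], [0, 0, -3, 0, 0, 0], [0, 0, 0, -3, 1, 0], [0, 0, 0, 0, -3, 1], [0, 0, 0, 0, 0, -3]]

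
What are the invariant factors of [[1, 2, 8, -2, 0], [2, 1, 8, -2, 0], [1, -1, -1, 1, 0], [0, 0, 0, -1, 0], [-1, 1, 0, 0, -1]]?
The Jordan structure of A has elementary divisors (x + 1)^2, (x + 1)^2, (x - 3). Arranging the block sizes at each eigenvalue in decreasing order and taking row products gives the invariant factors.

Invariant factors (smallest first, each dividing the next): (x + 1)^2, (x - 3)(x + 1)^2.

Check: the last factor (x - 3)(x + 1)^2 is the minimal polynomial, and the product (x - 3)(x + 1)^4 is the characteristic polynomial.

(x + 1)^2, (x - 3)(x + 1)^2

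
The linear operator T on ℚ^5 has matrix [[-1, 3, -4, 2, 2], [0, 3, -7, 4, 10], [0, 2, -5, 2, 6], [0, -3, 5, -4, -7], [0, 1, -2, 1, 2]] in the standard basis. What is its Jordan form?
The characteristic polynomial is det(xI - A) = (x + 1)^5, so the eigenvalues are -1 (algebraic multiplicity 5).

For λ = -1: rank(A + I) = 3, rank((A + I)^2) = 1, rank((A + I)^3) = 0. The eigenspace has dimension 5 - 3 = 2, so there are 2 Jordan blocks; the rank sequence gives block sizes [3, 2].

Assembling the blocks gives the Jordan form J above.

J = [[-1, 1, 0, 0, 0], [0, -1, 1, 0, 0], [0, 0, -1, 0, 0], [0, 0, 0, -1, 1], [0, 0, 0, 0, -1]]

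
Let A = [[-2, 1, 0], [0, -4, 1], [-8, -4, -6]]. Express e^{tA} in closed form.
e^{tA} = [[(2*t^2 + 2*t + 1)*e^{-4*t}, t*(t + 1)*e^{-4*t}, t^2*e^{-4*t}/2], [-4*t^2*e^{-4*t}, (1 - 2*t^2)*e^{-4*t}, t*(1 - t)*e^{-4*t}], [-8*t*e^{-4*t}, -4*t*e^{-4*t}, (1 - 2*t)*e^{-4*t}]]

A has Jordan form J = [[-4, 1, 0], [0, -4, 1], [0, 0, -4]] with A = PJP^{-1}, so e^{tA} = P e^{tJ} P^{-1}.

For a Jordan block J_k(λ), e^{tJ_k(λ)} = e^{λt} · (I + tN + t^2 N^2/2! + ... + t^{k-1} N^{k-1}/(k-1)!) where N is the nilpotent superdiagonal part.

Assembling the blocks and conjugating back gives the entries of e^{tA} as shown above.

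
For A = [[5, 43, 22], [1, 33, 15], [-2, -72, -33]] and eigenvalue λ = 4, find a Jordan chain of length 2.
We seek v_1 ∈ ker((A - 4I)^2) \ ker(A - 4I), then set v_{i+1} = (A - 4I) v_i.

One such chain is v_1 = [[3, 2, -4]]^T, v_2 = [[1, 1, -2]]^T. Check: (A - 4I) v_2 = [[0, 0, 0]]^T = 0.

v_1 = [[3, 2, -4]]^T, v_2 = [[1, 1, -2]]^T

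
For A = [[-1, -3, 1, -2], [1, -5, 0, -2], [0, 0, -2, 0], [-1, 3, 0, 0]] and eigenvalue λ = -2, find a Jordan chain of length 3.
v_1 = [[-6, -2, 1, 0]]^T, v_2 = [[1, 0, 0, 0]]^T, v_3 = [[1, 1, 0, -1]]^T

We seek v_1 ∈ ker((A + 2I)^3) \ ker((A + 2I)^2), then set v_{i+1} = (A + 2I) v_i.

One such chain is v_1 = [[-6, -2, 1, 0]]^T, v_2 = [[1, 0, 0, 0]]^T, v_3 = [[1, 1, 0, -1]]^T. Check: (A + 2I) v_3 = [[0, 0, 0, 0]]^T = 0.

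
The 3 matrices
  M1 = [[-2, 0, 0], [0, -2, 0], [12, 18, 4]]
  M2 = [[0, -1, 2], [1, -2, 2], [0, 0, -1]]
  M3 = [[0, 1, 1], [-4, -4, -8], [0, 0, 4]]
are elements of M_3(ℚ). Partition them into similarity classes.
Characteristic polynomials: χ_{M1} = (x - 4)(x + 2)^2, χ_{M2} = (x + 1)^3, χ_{M3} = (x - 4)(x + 2)^2.

{M1}: invariant factors x + 2, (x - 4)(x + 2).

{M2}: invariant factors x + 1, (x + 1)^2.

{M3}: invariant factors (x - 4)(x + 2)^2.

Matrices are similar if and only if their invariant-factor lists agree; the partition into similarity classes is {M1}, {M2}, {M3}.

3 classes: {M1}, {M2}, {M3}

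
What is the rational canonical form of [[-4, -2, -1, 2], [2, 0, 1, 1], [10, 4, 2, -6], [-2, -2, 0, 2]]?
R = [[0, -2, 0, 0], [1, 0, 0, 0], [0, 0, 0, -2], [0, 0, 1, 0]]

The invariant factors of A (the non-unit diagonal entries of the Smith normal form of xI - A over ℚ[x]) are x^2 + 2, x^2 + 2, each dividing the next. The characteristic polynomial is their product, (x^2 + 2)^2.

The rational canonical form is the block-diagonal matrix of companion matrices C(f_i):
R = [[0, -2, 0, 0], [1, 0, 0, 0], [0, 0, 0, -2], [0, 0, 1, 0]].

Note the characteristic polynomial does not split into linear factors over ℚ, so A has no Jordan form over ℚ; the rational canonical form exists over any field.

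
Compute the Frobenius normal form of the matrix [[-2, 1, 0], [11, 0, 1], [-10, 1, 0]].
The invariant factors of A (the non-unit diagonal entries of the Smith normal form of xI - A over ℚ[x]) are (x - 2)(x^2 + 4x - 4), each dividing the next. The characteristic polynomial is their product, (x - 2)(x^2 + 4x - 4).

The rational canonical form is the block-diagonal matrix of companion matrices C(f_i):
R = [[0, 0, -8], [1, 0, 12], [0, 1, -2]].

Note the characteristic polynomial does not split into linear factors over ℚ, so A has no Jordan form over ℚ; the rational canonical form exists over any field.

R = [[0, 0, -8], [1, 0, 12], [0, 1, -2]]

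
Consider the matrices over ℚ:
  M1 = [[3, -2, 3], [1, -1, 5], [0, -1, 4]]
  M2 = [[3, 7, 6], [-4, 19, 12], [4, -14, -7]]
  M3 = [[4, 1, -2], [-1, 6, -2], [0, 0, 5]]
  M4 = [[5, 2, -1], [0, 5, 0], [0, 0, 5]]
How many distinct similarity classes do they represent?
Characteristic polynomials: χ_{M1} = (x - 2)^3, χ_{M2} = (x - 5)^3, χ_{M3} = (x - 5)^3, χ_{M4} = (x - 5)^3.

{M1}: invariant factors (x - 2)^3.

{M2, M3, M4}: invariant factors x - 5, (x - 5)^2.

Matrices are similar if and only if their invariant-factor lists agree; the partition into similarity classes is {M1}, {M2, M3, M4}.

2 classes: {M1}, {M2, M3, M4}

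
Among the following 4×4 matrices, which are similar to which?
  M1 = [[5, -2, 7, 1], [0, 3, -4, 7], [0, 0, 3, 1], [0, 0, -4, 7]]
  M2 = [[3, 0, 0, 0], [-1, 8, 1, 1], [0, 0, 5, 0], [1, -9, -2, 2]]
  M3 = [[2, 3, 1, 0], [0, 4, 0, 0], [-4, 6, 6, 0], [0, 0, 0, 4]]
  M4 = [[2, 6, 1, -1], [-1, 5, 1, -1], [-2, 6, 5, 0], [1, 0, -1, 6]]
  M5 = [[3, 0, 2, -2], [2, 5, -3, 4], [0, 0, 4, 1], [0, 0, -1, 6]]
3 classes: {M1, M2, M5}, {M3}, {M4}

Characteristic polynomials: χ_{M1} = (x - 5)^3(x - 3), χ_{M2} = (x - 5)^3(x - 3), χ_{M3} = (x - 4)^4, χ_{M4} = (x - 5)^3(x - 3), χ_{M5} = (x - 5)^3(x - 3).

{M1, M2, M5}: invariant factors (x - 5)^3(x - 3).

{M3}: invariant factors x - 4, x - 4, (x - 4)^2.

{M4}: invariant factors x - 5, (x - 5)^2(x - 3).

Matrices are similar if and only if their invariant-factor lists agree; the partition into similarity classes is {M1, M2, M5}, {M3}, {M4}.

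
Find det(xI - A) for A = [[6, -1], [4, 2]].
χ_A(x) = (x - 4)^2

xI - A = [[x - 6, 1], [-4, x - 2]].

Expanding det(xI - A) along the first row:
det(xI - A) = + (x - 6)·det([[x - 2]]) - (1)·det([[-4]]).

Evaluating gives χ_A(x) = x^2 - 8x + 16 = (x - 4)^2.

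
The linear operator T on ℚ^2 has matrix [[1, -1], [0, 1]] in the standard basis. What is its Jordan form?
The characteristic polynomial is det(xI - A) = (x - 1)^2, so the eigenvalues are 1 (algebraic multiplicity 2).

For λ = 1: rank(A - I) = 1, rank((A - I)^2) = 0. The eigenspace has dimension 2 - 1 = 1, so there is 1 Jordan block; the rank sequence gives block sizes [2].

Assembling the blocks gives the Jordan form J above.

J = [[1, 1], [0, 1]]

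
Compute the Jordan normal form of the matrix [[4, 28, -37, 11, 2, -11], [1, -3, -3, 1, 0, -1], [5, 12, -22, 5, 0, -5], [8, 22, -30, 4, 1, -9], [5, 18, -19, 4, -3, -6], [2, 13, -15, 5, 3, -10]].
J = [[-5, 1, 0, 0, 0, 0], [0, -5, 1, 0, 0, 0], [0, 0, -5, 0, 0, 0], [0, 0, 0, -5, 1, 0], [0, 0, 0, 0, -5, 1], [0, 0, 0, 0, 0, -5]]

The characteristic polynomial is det(xI - A) = (x + 5)^6, so the eigenvalues are -5 (algebraic multiplicity 6).

For λ = -5: rank(A + 5I) = 4, rank((A + 5I)^2) = 2, rank((A + 5I)^3) = 0. The eigenspace has dimension 6 - 4 = 2, so there are 2 Jordan blocks; the rank sequence gives block sizes [3, 3].

Assembling the blocks gives the Jordan form J above.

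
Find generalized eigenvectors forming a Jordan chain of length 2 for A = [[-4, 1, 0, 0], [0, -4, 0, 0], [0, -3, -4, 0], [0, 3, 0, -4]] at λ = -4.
v_1 = [[0, 1, 0, 0]]^T, v_2 = [[1, 0, -3, 3]]^T

We seek v_1 ∈ ker((A + 4I)^2) \ ker(A + 4I), then set v_{i+1} = (A + 4I) v_i.

One such chain is v_1 = [[0, 1, 0, 0]]^T, v_2 = [[1, 0, -3, 3]]^T. Check: (A + 4I) v_2 = [[0, 0, 0, 0]]^T = 0.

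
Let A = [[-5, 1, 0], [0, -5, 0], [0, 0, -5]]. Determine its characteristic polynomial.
χ_A(x) = (x + 5)^3

xI - A = [[x + 5, -1, 0], [0, x + 5, 0], [0, 0, x + 5]].

Expanding det(xI - A) along the first row:
det(xI - A) = + (x + 5)·det([[x + 5, 0], [0, x + 5]]) - (-1)·det([[0, 0], [0, x + 5]]) + (0)·det([[0, x + 5], [0, 0]]).

Evaluating gives χ_A(x) = x^3 + 15x^2 + 75x + 125 = (x + 5)^3.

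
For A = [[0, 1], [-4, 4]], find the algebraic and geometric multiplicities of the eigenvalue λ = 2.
The characteristic polynomial is (x - 2)^2, so the factor x - 2 appears with exponent 2: the algebraic multiplicity is 2.

rank(A - 2I) = 1, so the eigenspace has dimension 2 - 1 = 1: the geometric multiplicity is 1.

Since 1 < 2, A is not diagonalizable.

algebraic multiplicity 2, geometric multiplicity 1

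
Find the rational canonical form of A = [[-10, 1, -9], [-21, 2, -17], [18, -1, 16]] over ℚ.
R = [[0, 0, 15], [1, 0, -18], [0, 1, 8]]

The invariant factors of A (the non-unit diagonal entries of the Smith normal form of xI - A over ℚ[x]) are (x - 5)(x^2 - 3x + 3), each dividing the next. The characteristic polynomial is their product, (x - 5)(x^2 - 3x + 3).

The rational canonical form is the block-diagonal matrix of companion matrices C(f_i):
R = [[0, 0, 15], [1, 0, -18], [0, 1, 8]].

Note the characteristic polynomial does not split into linear factors over ℚ, so A has no Jordan form over ℚ; the rational canonical form exists over any field.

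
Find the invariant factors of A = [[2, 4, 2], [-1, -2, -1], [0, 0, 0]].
The Jordan structure of A has elementary divisors x^2, x. Arranging the block sizes at each eigenvalue in decreasing order and taking row products gives the invariant factors.

Invariant factors (smallest first, each dividing the next): x, x^2.

Check: the last factor x^2 is the minimal polynomial, and the product x^3 is the characteristic polynomial.

x, x^2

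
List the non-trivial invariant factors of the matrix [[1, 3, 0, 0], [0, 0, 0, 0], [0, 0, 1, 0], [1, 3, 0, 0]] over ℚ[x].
x(x - 1), x(x - 1)

The Jordan structure of A has elementary divisors x, x, (x - 1), (x - 1). Arranging the block sizes at each eigenvalue in decreasing order and taking row products gives the invariant factors.

Invariant factors (smallest first, each dividing the next): x(x - 1), x(x - 1).

Check: the last factor x(x - 1) is the minimal polynomial, and the product x^2(x - 1)^2 is the characteristic polynomial.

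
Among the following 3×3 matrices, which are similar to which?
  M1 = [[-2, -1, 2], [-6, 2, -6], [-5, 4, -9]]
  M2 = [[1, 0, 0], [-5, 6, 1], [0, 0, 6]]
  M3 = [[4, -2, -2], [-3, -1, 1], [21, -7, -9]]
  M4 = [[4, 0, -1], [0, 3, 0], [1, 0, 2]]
Characteristic polynomials: χ_{M1} = (x + 1)(x + 4)^2, χ_{M2} = (x - 6)^2(x - 1), χ_{M3} = (x + 2)^3, χ_{M4} = (x - 3)^3.

{M1}: invariant factors (x + 1)(x + 4)^2.

{M2}: invariant factors (x - 6)^2(x - 1).

{M3}: invariant factors x + 2, (x + 2)^2.

{M4}: invariant factors x - 3, (x - 3)^2.

Matrices are similar if and only if their invariant-factor lists agree; the partition into similarity classes is {M1}, {M2}, {M3}, {M4}.

4 classes: {M1}, {M2}, {M3}, {M4}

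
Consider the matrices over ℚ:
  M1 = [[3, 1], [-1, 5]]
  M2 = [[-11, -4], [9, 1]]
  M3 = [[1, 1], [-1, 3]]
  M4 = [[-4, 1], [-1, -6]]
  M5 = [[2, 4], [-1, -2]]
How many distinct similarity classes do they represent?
4 classes: {M1}, {M2, M4}, {M3}, {M5}

Characteristic polynomials: χ_{M1} = (x - 4)^2, χ_{M2} = (x + 5)^2, χ_{M3} = (x - 2)^2, χ_{M4} = (x + 5)^2, χ_{M5} = x^2.

{M1}: invariant factors (x - 4)^2.

{M2, M4}: invariant factors (x + 5)^2.

{M3}: invariant factors (x - 2)^2.

{M5}: invariant factors x^2.

Matrices are similar if and only if their invariant-factor lists agree; the partition into similarity classes is {M1}, {M2, M4}, {M3}, {M5}.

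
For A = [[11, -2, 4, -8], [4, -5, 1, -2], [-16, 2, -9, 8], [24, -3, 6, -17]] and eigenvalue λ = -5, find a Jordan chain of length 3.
v_1 = [[0, 2, 1, 0]]^T, v_2 = [[0, 1, 0, 0]]^T, v_3 = [[-2, 0, 2, -3]]^T

We seek v_1 ∈ ker((A + 5I)^3) \ ker((A + 5I)^2), then set v_{i+1} = (A + 5I) v_i.

One such chain is v_1 = [[0, 2, 1, 0]]^T, v_2 = [[0, 1, 0, 0]]^T, v_3 = [[-2, 0, 2, -3]]^T. Check: (A + 5I) v_3 = [[0, 0, 0, 0]]^T = 0.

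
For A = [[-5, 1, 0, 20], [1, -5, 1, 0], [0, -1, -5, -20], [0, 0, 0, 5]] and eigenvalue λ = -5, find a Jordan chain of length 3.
We seek v_1 ∈ ker((A + 5I)^3) \ ker((A + 5I)^2), then set v_{i+1} = (A + 5I) v_i.

One such chain is v_1 = [[0, 0, 1, 0]]^T, v_2 = [[0, 1, 0, 0]]^T, v_3 = [[1, 0, -1, 0]]^T. Check: (A + 5I) v_3 = [[0, 0, 0, 0]]^T = 0.

v_1 = [[0, 0, 1, 0]]^T, v_2 = [[0, 1, 0, 0]]^T, v_3 = [[1, 0, -1, 0]]^T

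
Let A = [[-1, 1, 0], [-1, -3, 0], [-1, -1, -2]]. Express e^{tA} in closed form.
e^{tA} = [[(t + 1)*e^{-2*t}, t*e^{-2*t}, 0], [-t*e^{-2*t}, (1 - t)*e^{-2*t}, 0], [-t*e^{-2*t}, -t*e^{-2*t}, e^{-2*t}]]

A has Jordan form J = [[-2, 1, 0], [0, -2, 0], [0, 0, -2]] with A = PJP^{-1}, so e^{tA} = P e^{tJ} P^{-1}.

For a Jordan block J_k(λ), e^{tJ_k(λ)} = e^{λt} · (I + tN + t^2 N^2/2! + ... + t^{k-1} N^{k-1}/(k-1)!) where N is the nilpotent superdiagonal part.

Assembling the blocks and conjugating back gives the entries of e^{tA} as shown above.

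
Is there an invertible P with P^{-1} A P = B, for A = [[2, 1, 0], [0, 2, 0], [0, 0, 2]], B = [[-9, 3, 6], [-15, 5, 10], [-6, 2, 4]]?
No.

trace(A) = 6 but trace(B) = 0. The trace is a similarity invariant, so A and B are not similar.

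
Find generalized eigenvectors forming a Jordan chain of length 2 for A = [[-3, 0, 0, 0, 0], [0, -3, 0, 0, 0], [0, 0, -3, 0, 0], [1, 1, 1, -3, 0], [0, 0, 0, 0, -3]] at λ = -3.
We seek v_1 ∈ ker((A + 3I)^2) \ ker(A + 3I), then set v_{i+1} = (A + 3I) v_i.

One such chain is v_1 = [[0, 1, 0, -1, 0]]^T, v_2 = [[0, 0, 0, 1, 0]]^T. Check: (A + 3I) v_2 = [[0, 0, 0, 0, 0]]^T = 0.

v_1 = [[0, 1, 0, -1, 0]]^T, v_2 = [[0, 0, 0, 1, 0]]^T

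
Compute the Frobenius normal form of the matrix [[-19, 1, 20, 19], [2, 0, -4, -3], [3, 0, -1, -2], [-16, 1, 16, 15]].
The invariant factors of A (the non-unit diagonal entries of the Smith normal form of xI - A over ℚ[x]) are (x + 5)(x^3 - 4x + 1), each dividing the next. The characteristic polynomial is their product, (x + 5)(x^3 - 4x + 1).

The rational canonical form is the block-diagonal matrix of companion matrices C(f_i):
R = [[0, 0, 0, -5], [1, 0, 0, 19], [0, 1, 0, 4], [0, 0, 1, -5]].

Note the characteristic polynomial does not split into linear factors over ℚ, so A has no Jordan form over ℚ; the rational canonical form exists over any field.

R = [[0, 0, 0, -5], [1, 0, 0, 19], [0, 1, 0, 4], [0, 0, 1, -5]]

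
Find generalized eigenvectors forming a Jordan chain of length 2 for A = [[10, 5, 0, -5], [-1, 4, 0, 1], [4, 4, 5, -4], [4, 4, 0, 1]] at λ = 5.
We seek v_1 ∈ ker((A - 5I)^2) \ ker(A - 5I), then set v_{i+1} = (A - 5I) v_i.

One such chain is v_1 = [[1, 0, 0, 0]]^T, v_2 = [[5, -1, 4, 4]]^T. Check: (A - 5I) v_2 = [[0, 0, 0, 0]]^T = 0.

v_1 = [[1, 0, 0, 0]]^T, v_2 = [[5, -1, 4, 4]]^T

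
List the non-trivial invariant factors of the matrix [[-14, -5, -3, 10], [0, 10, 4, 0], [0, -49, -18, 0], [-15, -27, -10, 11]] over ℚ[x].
(x - 1)(x + 4)^3

The Jordan structure of A has elementary divisors (x + 4)^3, (x - 1). Arranging the block sizes at each eigenvalue in decreasing order and taking row products gives the invariant factors.

Invariant factors (smallest first, each dividing the next): (x - 1)(x + 4)^3.

Check: the last factor (x - 1)(x + 4)^3 is the minimal polynomial, and the product (x - 1)(x + 4)^3 is the characteristic polynomial.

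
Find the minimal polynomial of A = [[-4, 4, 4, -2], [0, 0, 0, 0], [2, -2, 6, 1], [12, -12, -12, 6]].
m_A(x) = x(x - 4)^2

The characteristic polynomial factors as x^2(x - 4)^2. The minimal polynomial is ∏(x - λ)^{k_λ} where k_λ is the size of the largest Jordan block at λ.

For λ = 0: rank(A) = 2, and the largest Jordan block has size 1 (the smallest k with rank(A^k) = rank(A^(k+1))).
For λ = 4: rank(A - 4I) = 3, and the largest Jordan block has size 2 (the smallest k with rank((A - 4I)^k) = rank((A - 4I)^(k+1))).

So m_A(x) = x(x - 4)^2.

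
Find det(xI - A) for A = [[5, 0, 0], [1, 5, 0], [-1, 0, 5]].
χ_A(x) = (x - 5)^3

xI - A = [[x - 5, 0, 0], [-1, x - 5, 0], [1, 0, x - 5]].

Expanding det(xI - A) along the first row:
det(xI - A) = + (x - 5)·det([[x - 5, 0], [0, x - 5]]) - (0)·det([[-1, 0], [1, x - 5]]) + (0)·det([[-1, x - 5], [1, 0]]).

Evaluating gives χ_A(x) = x^3 - 15x^2 + 75x - 125 = (x - 5)^3.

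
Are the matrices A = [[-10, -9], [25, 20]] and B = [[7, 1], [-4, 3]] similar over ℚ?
Yes.

Two matrices over a field are similar if and only if they have the same invariant factors.

Both A and B have characteristic polynomial (x - 5)^2 and minimal polynomial (x - 5)^2. Computing further, both have invariant factors (x - 5)^2. Hence A and B are similar.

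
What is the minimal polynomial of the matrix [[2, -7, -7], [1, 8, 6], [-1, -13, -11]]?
m_A(x) = (x - 2)^2(x + 5)

The characteristic polynomial factors as (x - 2)^2(x + 5). The minimal polynomial is ∏(x - λ)^{k_λ} where k_λ is the size of the largest Jordan block at λ.

For λ = -5: rank(A + 5I) = 2, and the largest Jordan block has size 1 (the smallest k with rank((A + 5I)^k) = rank((A + 5I)^(k+1))).
For λ = 2: rank(A - 2I) = 2, and the largest Jordan block has size 2 (the smallest k with rank((A - 2I)^k) = rank((A - 2I)^(k+1))).

So m_A(x) = (x - 2)^2(x + 5).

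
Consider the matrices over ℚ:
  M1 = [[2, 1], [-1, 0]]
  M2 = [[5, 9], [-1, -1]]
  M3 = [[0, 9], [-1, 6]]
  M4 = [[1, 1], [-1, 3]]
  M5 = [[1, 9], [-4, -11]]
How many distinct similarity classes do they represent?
4 classes: {M1}, {M2, M4}, {M3}, {M5}

Characteristic polynomials: χ_{M1} = (x - 1)^2, χ_{M2} = (x - 2)^2, χ_{M3} = (x - 3)^2, χ_{M4} = (x - 2)^2, χ_{M5} = (x + 5)^2.

{M1}: invariant factors (x - 1)^2.

{M2, M4}: invariant factors (x - 2)^2.

{M3}: invariant factors (x - 3)^2.

{M5}: invariant factors (x + 5)^2.

Matrices are similar if and only if their invariant-factor lists agree; the partition into similarity classes is {M1}, {M2, M4}, {M3}, {M5}.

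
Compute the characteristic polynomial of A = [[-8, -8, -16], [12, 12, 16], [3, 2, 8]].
χ_A(x) = (x - 4)^3

xI - A = [[x + 8, 8, 16], [-12, x - 12, -16], [-3, -2, x - 8]].

Expanding det(xI - A) along the first row:
det(xI - A) = + (x + 8)·det([[x - 12, -16], [-2, x - 8]]) - (8)·det([[-12, -16], [-3, x - 8]]) + (16)·det([[-12, x - 12], [-3, -2]]).

Evaluating gives χ_A(x) = x^3 - 12x^2 + 48x - 64 = (x - 4)^3.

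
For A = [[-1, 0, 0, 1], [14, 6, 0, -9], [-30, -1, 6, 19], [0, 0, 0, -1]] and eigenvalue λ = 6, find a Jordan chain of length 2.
We seek v_1 ∈ ker((A - 6I)^2) \ ker(A - 6I), then set v_{i+1} = (A - 6I) v_i.

One such chain is v_1 = [[0, -1, 2, 0]]^T, v_2 = [[0, 0, 1, 0]]^T. Check: (A - 6I) v_2 = [[0, 0, 0, 0]]^T = 0.

v_1 = [[0, -1, 2, 0]]^T, v_2 = [[0, 0, 1, 0]]^T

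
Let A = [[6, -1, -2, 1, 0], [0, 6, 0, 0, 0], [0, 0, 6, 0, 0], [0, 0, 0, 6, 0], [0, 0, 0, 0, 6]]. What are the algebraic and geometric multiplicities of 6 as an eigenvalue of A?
The characteristic polynomial is (x - 6)^5, so the factor x - 6 appears with exponent 5: the algebraic multiplicity is 5.

rank(A - 6I) = 1, so the eigenspace has dimension 5 - 1 = 4: the geometric multiplicity is 4.

Since 4 < 5, A is not diagonalizable.

algebraic multiplicity 5, geometric multiplicity 4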